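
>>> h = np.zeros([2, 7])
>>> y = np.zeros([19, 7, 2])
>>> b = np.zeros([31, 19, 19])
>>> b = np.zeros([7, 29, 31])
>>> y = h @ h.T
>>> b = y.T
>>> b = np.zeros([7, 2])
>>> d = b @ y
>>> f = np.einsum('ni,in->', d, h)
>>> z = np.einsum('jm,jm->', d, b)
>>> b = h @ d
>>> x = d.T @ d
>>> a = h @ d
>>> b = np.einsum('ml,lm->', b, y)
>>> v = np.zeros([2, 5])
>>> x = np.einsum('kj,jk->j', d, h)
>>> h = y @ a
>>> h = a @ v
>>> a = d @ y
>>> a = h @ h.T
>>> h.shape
(2, 5)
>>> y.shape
(2, 2)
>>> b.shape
()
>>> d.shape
(7, 2)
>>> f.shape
()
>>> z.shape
()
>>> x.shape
(2,)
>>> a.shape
(2, 2)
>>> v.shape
(2, 5)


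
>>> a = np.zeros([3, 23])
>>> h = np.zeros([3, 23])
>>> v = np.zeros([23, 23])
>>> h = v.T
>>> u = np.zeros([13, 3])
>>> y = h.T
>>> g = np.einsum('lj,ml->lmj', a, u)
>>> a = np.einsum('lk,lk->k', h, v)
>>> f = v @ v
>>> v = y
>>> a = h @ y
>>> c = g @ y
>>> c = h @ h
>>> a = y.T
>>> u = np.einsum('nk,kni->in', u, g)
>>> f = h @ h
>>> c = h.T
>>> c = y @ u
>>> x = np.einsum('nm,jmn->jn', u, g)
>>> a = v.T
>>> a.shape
(23, 23)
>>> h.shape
(23, 23)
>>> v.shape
(23, 23)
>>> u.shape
(23, 13)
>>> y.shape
(23, 23)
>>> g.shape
(3, 13, 23)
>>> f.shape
(23, 23)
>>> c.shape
(23, 13)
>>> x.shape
(3, 23)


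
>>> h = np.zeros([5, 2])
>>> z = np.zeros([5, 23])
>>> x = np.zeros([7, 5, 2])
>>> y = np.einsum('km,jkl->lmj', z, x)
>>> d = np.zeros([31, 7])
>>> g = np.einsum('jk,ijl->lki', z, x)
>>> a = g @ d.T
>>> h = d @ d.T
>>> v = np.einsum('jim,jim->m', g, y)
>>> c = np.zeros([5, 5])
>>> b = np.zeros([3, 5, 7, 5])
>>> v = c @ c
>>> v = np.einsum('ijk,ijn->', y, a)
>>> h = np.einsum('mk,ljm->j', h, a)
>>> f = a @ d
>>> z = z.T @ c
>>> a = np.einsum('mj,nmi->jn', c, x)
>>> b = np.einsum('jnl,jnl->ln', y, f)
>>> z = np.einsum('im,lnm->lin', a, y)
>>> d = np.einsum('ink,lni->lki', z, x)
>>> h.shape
(23,)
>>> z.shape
(2, 5, 23)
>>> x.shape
(7, 5, 2)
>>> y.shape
(2, 23, 7)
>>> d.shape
(7, 23, 2)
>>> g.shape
(2, 23, 7)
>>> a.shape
(5, 7)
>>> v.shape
()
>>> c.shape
(5, 5)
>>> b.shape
(7, 23)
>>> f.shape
(2, 23, 7)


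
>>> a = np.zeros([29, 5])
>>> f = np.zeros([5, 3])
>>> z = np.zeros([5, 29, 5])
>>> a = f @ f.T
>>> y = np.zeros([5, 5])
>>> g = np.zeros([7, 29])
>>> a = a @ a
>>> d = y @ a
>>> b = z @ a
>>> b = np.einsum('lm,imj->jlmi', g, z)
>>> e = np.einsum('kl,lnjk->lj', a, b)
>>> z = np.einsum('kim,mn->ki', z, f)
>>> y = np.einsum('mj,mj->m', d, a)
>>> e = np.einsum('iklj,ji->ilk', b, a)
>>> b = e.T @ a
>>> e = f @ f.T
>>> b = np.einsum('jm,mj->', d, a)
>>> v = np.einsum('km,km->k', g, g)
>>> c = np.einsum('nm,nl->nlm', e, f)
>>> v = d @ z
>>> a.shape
(5, 5)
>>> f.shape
(5, 3)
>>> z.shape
(5, 29)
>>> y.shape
(5,)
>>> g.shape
(7, 29)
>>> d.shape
(5, 5)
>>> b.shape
()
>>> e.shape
(5, 5)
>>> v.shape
(5, 29)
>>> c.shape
(5, 3, 5)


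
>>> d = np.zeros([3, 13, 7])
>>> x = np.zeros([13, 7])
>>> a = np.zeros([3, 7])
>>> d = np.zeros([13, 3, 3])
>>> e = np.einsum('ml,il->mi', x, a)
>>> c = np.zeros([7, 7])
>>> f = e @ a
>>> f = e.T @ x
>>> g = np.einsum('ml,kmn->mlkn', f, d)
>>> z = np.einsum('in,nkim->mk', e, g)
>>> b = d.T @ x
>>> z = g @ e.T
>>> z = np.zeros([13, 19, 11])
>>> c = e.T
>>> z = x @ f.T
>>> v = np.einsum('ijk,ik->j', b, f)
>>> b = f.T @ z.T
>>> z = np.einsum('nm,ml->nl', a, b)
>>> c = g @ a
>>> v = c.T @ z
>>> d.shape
(13, 3, 3)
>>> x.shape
(13, 7)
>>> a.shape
(3, 7)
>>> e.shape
(13, 3)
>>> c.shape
(3, 7, 13, 7)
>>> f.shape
(3, 7)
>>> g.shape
(3, 7, 13, 3)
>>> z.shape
(3, 13)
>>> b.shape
(7, 13)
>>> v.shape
(7, 13, 7, 13)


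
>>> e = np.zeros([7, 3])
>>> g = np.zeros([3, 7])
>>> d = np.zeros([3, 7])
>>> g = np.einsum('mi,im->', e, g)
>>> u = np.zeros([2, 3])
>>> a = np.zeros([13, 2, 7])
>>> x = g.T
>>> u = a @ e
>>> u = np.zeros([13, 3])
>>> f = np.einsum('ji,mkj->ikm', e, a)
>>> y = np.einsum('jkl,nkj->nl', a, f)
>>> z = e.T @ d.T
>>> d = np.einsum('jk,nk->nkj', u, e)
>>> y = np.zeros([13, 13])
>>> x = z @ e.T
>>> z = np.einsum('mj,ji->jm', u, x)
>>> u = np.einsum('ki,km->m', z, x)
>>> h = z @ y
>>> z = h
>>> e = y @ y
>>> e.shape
(13, 13)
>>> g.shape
()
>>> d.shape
(7, 3, 13)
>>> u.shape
(7,)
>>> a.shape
(13, 2, 7)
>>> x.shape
(3, 7)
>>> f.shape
(3, 2, 13)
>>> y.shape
(13, 13)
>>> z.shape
(3, 13)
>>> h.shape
(3, 13)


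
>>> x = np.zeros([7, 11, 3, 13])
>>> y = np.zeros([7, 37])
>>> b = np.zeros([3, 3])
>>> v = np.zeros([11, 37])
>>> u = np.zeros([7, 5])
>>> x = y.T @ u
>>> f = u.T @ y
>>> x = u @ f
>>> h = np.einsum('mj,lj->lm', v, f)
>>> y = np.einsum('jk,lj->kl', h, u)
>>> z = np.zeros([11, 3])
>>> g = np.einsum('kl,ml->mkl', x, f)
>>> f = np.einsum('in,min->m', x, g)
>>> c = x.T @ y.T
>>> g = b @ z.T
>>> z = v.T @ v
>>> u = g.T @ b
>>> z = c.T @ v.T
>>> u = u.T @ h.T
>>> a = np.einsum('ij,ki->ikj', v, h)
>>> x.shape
(7, 37)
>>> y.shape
(11, 7)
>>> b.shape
(3, 3)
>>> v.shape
(11, 37)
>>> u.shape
(3, 5)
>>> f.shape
(5,)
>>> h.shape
(5, 11)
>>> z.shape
(11, 11)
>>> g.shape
(3, 11)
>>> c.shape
(37, 11)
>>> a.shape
(11, 5, 37)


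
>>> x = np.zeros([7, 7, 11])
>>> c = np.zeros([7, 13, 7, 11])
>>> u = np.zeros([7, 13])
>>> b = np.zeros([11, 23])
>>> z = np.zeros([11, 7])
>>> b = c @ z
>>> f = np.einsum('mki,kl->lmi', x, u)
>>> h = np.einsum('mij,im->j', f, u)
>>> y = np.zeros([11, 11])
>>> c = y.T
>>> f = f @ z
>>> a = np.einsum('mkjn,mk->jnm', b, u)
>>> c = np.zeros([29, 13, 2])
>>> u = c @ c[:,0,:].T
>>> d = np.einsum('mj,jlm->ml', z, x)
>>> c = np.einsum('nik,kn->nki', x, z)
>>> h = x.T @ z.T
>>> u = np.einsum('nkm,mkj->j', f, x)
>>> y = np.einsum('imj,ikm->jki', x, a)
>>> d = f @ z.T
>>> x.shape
(7, 7, 11)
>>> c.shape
(7, 11, 7)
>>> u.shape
(11,)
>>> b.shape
(7, 13, 7, 7)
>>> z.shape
(11, 7)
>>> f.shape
(13, 7, 7)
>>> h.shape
(11, 7, 11)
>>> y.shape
(11, 7, 7)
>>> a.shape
(7, 7, 7)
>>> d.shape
(13, 7, 11)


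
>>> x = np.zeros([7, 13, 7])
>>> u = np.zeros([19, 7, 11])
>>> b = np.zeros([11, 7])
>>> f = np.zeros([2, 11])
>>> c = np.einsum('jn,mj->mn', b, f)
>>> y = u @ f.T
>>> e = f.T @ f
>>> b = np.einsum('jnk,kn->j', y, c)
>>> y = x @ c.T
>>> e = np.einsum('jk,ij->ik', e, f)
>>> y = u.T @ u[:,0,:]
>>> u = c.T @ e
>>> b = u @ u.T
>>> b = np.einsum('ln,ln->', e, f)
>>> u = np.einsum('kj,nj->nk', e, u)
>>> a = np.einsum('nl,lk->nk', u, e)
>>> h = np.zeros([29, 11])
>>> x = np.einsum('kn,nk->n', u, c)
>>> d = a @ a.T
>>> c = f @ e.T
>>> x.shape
(2,)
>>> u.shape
(7, 2)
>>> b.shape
()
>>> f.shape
(2, 11)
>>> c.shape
(2, 2)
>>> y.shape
(11, 7, 11)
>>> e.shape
(2, 11)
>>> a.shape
(7, 11)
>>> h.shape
(29, 11)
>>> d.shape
(7, 7)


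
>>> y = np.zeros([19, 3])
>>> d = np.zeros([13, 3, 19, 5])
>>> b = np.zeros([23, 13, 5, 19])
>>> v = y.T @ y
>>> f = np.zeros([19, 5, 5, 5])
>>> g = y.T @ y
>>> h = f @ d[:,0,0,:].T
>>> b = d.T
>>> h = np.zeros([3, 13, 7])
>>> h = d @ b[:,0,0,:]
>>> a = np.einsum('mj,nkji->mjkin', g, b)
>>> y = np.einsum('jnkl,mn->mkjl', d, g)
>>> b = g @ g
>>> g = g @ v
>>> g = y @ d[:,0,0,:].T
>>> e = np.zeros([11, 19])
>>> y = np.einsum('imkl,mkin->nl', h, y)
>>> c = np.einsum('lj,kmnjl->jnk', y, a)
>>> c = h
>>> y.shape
(5, 13)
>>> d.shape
(13, 3, 19, 5)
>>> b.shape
(3, 3)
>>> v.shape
(3, 3)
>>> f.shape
(19, 5, 5, 5)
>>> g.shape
(3, 19, 13, 13)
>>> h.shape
(13, 3, 19, 13)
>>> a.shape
(3, 3, 19, 13, 5)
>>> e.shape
(11, 19)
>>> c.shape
(13, 3, 19, 13)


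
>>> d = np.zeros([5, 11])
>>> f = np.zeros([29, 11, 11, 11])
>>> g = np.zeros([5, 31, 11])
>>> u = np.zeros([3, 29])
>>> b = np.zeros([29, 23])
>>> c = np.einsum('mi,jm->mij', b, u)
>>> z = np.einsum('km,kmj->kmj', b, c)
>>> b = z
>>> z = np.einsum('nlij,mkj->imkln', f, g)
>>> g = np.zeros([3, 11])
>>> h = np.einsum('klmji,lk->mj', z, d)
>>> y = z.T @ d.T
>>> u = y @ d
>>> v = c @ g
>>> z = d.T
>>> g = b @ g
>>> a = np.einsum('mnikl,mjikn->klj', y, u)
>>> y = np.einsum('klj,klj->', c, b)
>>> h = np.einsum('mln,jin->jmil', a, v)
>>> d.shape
(5, 11)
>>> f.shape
(29, 11, 11, 11)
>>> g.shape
(29, 23, 11)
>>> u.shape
(29, 11, 31, 5, 11)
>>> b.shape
(29, 23, 3)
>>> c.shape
(29, 23, 3)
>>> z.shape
(11, 5)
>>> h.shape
(29, 5, 23, 5)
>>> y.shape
()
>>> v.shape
(29, 23, 11)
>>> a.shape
(5, 5, 11)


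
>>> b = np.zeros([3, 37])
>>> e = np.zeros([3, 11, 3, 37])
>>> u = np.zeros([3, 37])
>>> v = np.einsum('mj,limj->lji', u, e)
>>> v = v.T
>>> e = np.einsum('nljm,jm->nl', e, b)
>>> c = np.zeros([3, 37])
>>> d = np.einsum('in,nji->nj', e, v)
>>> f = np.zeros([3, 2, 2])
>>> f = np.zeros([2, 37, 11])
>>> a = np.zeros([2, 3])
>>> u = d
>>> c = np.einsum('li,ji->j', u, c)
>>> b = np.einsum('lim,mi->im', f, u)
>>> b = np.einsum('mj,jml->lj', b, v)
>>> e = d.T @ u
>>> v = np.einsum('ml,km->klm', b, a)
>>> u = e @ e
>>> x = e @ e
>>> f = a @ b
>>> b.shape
(3, 11)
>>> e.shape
(37, 37)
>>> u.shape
(37, 37)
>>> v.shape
(2, 11, 3)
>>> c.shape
(3,)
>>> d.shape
(11, 37)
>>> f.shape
(2, 11)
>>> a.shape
(2, 3)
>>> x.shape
(37, 37)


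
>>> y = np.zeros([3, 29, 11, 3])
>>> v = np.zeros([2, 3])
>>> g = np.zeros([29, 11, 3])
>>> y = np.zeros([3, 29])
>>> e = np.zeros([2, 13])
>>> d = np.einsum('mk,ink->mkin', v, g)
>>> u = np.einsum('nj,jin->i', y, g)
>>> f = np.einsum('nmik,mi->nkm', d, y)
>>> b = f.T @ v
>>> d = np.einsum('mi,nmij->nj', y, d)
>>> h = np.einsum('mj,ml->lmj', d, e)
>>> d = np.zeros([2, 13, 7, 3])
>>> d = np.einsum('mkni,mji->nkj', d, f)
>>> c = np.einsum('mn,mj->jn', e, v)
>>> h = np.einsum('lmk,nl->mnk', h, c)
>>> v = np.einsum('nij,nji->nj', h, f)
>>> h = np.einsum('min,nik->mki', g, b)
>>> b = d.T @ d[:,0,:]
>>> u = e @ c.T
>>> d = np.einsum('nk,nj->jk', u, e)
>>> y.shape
(3, 29)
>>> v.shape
(2, 11)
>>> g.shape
(29, 11, 3)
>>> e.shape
(2, 13)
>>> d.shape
(13, 3)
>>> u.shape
(2, 3)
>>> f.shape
(2, 11, 3)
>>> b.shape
(11, 13, 11)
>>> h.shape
(29, 3, 11)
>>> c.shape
(3, 13)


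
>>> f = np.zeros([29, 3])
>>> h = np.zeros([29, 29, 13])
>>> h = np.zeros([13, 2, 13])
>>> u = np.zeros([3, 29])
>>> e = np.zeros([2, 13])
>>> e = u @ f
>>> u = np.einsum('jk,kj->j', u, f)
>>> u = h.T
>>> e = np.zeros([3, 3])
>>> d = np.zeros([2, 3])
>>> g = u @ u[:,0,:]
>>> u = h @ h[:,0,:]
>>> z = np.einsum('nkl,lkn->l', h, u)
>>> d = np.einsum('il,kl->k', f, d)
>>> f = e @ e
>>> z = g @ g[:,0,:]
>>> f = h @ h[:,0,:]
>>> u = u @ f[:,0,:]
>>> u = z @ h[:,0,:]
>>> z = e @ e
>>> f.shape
(13, 2, 13)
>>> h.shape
(13, 2, 13)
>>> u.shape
(13, 2, 13)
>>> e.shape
(3, 3)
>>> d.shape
(2,)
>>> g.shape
(13, 2, 13)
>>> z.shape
(3, 3)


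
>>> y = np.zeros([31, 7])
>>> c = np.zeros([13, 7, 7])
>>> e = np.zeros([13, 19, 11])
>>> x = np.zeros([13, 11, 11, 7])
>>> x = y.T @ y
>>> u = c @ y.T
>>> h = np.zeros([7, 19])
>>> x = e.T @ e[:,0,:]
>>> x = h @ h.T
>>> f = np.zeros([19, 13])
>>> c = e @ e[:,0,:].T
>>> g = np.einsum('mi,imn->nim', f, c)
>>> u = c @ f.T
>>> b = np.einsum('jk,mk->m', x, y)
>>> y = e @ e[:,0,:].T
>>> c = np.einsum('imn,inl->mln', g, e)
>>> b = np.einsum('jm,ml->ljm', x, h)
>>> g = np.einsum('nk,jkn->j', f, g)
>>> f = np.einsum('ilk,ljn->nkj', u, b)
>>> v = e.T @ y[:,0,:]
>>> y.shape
(13, 19, 13)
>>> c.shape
(13, 11, 19)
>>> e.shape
(13, 19, 11)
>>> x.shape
(7, 7)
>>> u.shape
(13, 19, 19)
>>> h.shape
(7, 19)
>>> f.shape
(7, 19, 7)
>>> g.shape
(13,)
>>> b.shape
(19, 7, 7)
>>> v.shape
(11, 19, 13)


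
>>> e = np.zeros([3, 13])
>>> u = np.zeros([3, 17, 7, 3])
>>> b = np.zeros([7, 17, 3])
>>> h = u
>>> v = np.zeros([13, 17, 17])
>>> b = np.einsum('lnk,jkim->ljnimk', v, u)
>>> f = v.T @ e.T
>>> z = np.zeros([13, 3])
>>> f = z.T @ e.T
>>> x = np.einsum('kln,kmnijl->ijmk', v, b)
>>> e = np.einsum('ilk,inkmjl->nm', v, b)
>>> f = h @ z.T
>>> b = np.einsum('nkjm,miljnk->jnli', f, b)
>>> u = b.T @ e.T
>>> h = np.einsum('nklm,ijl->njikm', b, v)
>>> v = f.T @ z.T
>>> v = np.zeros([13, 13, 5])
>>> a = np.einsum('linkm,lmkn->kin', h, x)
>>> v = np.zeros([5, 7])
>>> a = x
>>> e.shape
(3, 7)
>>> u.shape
(3, 17, 3, 3)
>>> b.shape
(7, 3, 17, 3)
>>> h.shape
(7, 17, 13, 3, 3)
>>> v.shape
(5, 7)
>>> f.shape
(3, 17, 7, 13)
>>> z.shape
(13, 3)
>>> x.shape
(7, 3, 3, 13)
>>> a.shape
(7, 3, 3, 13)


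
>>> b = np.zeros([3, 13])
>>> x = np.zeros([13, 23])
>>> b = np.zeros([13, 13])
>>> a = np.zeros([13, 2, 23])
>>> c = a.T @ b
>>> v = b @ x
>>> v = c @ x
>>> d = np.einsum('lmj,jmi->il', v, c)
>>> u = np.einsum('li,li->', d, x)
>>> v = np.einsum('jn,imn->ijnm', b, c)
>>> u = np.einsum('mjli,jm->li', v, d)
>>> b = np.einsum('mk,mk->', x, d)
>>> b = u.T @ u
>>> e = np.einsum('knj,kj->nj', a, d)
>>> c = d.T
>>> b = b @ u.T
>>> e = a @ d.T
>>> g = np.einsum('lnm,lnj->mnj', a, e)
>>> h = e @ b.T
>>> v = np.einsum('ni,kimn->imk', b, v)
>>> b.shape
(2, 13)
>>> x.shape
(13, 23)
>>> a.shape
(13, 2, 23)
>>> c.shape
(23, 13)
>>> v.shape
(13, 13, 23)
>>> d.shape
(13, 23)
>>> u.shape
(13, 2)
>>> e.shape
(13, 2, 13)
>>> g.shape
(23, 2, 13)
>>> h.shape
(13, 2, 2)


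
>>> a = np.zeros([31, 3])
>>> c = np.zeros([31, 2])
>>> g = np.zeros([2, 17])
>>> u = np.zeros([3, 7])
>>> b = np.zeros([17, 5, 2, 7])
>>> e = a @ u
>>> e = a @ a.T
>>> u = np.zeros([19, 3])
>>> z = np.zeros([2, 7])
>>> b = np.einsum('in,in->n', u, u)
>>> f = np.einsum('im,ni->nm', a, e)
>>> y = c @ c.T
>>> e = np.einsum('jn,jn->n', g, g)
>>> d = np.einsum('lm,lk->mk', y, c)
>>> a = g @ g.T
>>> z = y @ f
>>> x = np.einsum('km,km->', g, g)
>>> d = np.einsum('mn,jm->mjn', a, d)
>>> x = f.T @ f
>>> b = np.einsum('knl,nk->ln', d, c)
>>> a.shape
(2, 2)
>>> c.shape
(31, 2)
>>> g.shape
(2, 17)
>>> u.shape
(19, 3)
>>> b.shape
(2, 31)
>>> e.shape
(17,)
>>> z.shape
(31, 3)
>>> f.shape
(31, 3)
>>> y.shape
(31, 31)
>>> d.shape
(2, 31, 2)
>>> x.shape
(3, 3)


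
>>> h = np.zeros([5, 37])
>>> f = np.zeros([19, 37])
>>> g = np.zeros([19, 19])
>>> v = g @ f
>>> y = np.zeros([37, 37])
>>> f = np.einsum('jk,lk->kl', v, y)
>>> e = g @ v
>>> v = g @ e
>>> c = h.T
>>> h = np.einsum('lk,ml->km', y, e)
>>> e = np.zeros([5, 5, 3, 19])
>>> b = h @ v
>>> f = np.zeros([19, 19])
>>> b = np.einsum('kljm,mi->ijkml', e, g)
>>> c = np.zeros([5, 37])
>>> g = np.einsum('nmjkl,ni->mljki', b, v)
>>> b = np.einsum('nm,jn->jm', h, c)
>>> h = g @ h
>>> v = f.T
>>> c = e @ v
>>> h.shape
(3, 5, 5, 19, 19)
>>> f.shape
(19, 19)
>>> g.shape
(3, 5, 5, 19, 37)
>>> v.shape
(19, 19)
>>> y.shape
(37, 37)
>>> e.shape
(5, 5, 3, 19)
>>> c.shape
(5, 5, 3, 19)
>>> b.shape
(5, 19)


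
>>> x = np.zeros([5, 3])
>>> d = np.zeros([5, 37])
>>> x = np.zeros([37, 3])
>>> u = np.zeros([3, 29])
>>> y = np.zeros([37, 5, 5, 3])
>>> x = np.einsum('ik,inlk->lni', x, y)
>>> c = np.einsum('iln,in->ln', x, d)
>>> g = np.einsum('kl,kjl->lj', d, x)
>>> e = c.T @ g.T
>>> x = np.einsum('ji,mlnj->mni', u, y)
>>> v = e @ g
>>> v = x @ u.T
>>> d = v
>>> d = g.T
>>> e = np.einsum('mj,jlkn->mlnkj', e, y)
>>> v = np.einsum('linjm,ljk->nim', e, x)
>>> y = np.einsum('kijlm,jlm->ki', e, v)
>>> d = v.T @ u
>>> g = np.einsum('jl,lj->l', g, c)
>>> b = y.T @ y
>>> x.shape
(37, 5, 29)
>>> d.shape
(37, 5, 29)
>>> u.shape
(3, 29)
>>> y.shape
(37, 5)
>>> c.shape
(5, 37)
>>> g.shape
(5,)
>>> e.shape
(37, 5, 3, 5, 37)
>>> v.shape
(3, 5, 37)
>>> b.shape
(5, 5)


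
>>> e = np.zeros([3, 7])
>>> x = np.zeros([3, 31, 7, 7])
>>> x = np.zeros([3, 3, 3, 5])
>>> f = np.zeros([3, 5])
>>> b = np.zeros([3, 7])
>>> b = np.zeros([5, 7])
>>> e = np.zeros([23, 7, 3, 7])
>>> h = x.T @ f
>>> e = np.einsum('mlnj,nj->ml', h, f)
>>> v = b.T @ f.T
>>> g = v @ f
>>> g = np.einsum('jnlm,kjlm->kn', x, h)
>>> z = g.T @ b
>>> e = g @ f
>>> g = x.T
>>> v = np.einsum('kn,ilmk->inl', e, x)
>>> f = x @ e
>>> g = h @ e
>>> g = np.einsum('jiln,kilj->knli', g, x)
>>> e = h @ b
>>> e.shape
(5, 3, 3, 7)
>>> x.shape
(3, 3, 3, 5)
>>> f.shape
(3, 3, 3, 5)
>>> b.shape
(5, 7)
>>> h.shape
(5, 3, 3, 5)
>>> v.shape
(3, 5, 3)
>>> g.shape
(3, 5, 3, 3)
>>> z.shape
(3, 7)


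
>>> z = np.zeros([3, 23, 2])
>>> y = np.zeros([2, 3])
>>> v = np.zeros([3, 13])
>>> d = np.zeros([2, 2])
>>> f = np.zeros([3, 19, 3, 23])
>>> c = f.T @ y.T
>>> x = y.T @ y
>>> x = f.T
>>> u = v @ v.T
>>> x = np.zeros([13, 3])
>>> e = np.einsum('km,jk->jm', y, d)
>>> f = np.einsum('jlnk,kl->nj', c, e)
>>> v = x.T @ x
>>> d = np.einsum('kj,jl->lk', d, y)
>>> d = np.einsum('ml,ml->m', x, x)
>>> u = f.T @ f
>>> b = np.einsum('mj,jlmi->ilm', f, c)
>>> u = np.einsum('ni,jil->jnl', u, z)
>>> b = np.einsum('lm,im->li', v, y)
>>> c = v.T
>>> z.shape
(3, 23, 2)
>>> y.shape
(2, 3)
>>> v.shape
(3, 3)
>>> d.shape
(13,)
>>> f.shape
(19, 23)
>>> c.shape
(3, 3)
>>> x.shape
(13, 3)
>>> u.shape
(3, 23, 2)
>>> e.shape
(2, 3)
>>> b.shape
(3, 2)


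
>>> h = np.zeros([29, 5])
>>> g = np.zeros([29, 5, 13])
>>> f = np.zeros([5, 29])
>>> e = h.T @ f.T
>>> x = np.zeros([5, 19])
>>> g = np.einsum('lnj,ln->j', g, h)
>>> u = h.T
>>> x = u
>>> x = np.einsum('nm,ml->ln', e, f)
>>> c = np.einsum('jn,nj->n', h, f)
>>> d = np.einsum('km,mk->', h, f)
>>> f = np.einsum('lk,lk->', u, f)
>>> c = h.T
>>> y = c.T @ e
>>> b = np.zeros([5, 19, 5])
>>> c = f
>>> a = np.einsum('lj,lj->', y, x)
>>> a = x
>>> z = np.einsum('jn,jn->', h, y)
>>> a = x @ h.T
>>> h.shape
(29, 5)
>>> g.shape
(13,)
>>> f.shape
()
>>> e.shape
(5, 5)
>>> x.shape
(29, 5)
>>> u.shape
(5, 29)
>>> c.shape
()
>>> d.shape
()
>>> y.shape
(29, 5)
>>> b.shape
(5, 19, 5)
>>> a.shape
(29, 29)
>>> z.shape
()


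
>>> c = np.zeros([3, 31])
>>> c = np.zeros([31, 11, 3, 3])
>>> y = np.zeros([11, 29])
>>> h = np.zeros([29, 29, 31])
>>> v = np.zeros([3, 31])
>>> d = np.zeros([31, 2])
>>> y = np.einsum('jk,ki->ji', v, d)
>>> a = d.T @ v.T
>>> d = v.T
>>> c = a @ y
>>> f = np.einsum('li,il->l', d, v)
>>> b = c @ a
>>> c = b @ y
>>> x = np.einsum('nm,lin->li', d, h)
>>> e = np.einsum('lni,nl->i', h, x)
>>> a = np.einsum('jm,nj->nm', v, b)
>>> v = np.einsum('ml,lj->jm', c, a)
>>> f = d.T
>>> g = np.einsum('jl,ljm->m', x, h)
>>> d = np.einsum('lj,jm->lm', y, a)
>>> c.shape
(2, 2)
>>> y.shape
(3, 2)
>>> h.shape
(29, 29, 31)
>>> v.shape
(31, 2)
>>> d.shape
(3, 31)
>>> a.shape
(2, 31)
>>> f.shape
(3, 31)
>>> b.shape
(2, 3)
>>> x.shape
(29, 29)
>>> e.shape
(31,)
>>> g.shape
(31,)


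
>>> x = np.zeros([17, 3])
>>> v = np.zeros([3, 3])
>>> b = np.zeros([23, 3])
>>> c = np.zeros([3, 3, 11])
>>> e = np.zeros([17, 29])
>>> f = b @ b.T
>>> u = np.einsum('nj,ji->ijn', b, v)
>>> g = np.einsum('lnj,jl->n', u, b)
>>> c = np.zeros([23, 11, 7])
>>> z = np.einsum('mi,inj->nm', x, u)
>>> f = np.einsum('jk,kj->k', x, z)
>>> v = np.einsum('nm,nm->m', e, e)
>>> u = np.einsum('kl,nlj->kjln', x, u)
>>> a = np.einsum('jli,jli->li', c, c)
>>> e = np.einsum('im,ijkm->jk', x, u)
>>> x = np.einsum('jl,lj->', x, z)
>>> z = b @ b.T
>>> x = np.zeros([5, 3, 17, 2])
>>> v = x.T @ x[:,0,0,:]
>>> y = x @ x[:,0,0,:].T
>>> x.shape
(5, 3, 17, 2)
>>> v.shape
(2, 17, 3, 2)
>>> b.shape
(23, 3)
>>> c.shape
(23, 11, 7)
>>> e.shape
(23, 3)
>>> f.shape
(3,)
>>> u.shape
(17, 23, 3, 3)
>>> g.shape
(3,)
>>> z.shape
(23, 23)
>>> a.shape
(11, 7)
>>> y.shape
(5, 3, 17, 5)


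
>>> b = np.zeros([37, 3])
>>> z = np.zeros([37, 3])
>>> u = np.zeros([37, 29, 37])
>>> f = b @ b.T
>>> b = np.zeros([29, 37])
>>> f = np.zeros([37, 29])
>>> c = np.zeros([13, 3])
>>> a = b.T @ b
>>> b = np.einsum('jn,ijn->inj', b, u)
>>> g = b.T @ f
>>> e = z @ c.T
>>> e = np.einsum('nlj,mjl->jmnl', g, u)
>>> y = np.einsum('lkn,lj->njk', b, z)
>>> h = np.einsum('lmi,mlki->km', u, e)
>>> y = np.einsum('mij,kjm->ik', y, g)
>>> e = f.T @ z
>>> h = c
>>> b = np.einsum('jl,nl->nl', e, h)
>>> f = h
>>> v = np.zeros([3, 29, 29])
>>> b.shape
(13, 3)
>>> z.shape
(37, 3)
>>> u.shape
(37, 29, 37)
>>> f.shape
(13, 3)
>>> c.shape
(13, 3)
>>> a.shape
(37, 37)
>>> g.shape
(29, 37, 29)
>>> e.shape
(29, 3)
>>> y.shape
(3, 29)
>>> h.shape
(13, 3)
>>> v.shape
(3, 29, 29)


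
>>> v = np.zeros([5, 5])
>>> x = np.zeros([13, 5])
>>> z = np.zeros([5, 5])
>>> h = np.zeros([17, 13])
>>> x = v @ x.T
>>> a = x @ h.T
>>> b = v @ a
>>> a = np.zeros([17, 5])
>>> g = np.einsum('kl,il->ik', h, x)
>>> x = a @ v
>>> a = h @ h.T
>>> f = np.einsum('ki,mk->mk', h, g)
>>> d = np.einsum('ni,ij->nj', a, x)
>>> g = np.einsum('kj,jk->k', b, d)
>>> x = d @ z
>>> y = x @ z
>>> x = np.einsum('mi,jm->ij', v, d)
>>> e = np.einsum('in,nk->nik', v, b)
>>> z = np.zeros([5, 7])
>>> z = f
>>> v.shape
(5, 5)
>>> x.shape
(5, 17)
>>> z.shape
(5, 17)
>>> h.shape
(17, 13)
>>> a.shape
(17, 17)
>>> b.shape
(5, 17)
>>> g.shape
(5,)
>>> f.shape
(5, 17)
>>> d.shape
(17, 5)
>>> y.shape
(17, 5)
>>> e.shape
(5, 5, 17)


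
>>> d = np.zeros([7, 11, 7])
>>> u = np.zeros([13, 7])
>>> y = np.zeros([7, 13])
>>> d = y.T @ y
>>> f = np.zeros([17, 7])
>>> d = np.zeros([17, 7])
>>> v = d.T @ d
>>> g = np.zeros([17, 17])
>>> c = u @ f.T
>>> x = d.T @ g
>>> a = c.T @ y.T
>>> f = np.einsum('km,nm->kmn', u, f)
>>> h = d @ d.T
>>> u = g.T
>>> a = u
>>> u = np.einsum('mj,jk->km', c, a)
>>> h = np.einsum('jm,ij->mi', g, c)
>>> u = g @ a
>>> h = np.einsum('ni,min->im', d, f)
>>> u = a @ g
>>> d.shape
(17, 7)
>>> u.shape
(17, 17)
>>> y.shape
(7, 13)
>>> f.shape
(13, 7, 17)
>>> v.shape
(7, 7)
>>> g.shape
(17, 17)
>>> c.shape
(13, 17)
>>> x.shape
(7, 17)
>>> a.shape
(17, 17)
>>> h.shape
(7, 13)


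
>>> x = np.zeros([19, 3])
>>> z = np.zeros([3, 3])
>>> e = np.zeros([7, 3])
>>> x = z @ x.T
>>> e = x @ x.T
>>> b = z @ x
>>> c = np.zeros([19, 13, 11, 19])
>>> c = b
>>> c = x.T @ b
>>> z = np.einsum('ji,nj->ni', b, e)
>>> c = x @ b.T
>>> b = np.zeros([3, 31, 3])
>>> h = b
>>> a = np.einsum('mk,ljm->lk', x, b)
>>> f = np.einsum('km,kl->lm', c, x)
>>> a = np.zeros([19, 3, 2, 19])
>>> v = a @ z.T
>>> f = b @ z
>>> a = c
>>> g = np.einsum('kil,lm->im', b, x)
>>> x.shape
(3, 19)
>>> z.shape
(3, 19)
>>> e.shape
(3, 3)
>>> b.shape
(3, 31, 3)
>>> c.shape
(3, 3)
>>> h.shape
(3, 31, 3)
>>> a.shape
(3, 3)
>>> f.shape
(3, 31, 19)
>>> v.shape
(19, 3, 2, 3)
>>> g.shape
(31, 19)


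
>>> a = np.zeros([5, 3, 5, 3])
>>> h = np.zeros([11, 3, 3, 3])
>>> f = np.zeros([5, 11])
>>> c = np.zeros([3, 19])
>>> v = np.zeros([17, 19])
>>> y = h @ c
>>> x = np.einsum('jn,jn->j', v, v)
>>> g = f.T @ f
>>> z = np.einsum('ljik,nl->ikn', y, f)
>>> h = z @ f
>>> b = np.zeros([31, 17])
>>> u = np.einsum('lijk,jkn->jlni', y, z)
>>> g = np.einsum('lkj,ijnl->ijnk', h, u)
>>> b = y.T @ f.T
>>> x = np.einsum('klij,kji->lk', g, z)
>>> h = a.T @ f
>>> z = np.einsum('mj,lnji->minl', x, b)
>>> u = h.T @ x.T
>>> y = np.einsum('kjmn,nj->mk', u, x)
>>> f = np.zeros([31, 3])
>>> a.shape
(5, 3, 5, 3)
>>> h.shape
(3, 5, 3, 11)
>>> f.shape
(31, 3)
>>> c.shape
(3, 19)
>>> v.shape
(17, 19)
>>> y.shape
(5, 11)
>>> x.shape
(11, 3)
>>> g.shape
(3, 11, 5, 19)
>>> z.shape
(11, 5, 3, 19)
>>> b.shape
(19, 3, 3, 5)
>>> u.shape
(11, 3, 5, 11)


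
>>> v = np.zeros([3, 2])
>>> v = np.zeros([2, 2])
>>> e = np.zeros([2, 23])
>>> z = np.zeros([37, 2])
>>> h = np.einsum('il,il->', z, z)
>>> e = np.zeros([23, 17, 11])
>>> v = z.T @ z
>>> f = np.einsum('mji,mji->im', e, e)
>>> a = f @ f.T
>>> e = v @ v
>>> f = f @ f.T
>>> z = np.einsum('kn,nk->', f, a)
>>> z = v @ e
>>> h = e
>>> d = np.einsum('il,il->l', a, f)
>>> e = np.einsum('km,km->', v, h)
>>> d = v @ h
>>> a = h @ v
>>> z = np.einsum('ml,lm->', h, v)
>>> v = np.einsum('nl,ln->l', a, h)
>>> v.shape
(2,)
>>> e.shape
()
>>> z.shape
()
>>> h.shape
(2, 2)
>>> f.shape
(11, 11)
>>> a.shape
(2, 2)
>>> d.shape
(2, 2)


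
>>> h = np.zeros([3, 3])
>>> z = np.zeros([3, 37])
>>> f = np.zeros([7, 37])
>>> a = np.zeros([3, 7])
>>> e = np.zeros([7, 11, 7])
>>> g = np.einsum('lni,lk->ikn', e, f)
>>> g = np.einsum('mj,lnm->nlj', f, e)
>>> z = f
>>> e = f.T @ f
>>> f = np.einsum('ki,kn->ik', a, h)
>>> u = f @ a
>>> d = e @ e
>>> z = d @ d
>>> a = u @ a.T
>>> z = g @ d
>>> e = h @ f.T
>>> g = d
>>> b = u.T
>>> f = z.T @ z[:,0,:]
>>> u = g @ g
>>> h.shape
(3, 3)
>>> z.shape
(11, 7, 37)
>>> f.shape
(37, 7, 37)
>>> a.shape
(7, 3)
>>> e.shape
(3, 7)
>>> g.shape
(37, 37)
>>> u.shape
(37, 37)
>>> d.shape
(37, 37)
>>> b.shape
(7, 7)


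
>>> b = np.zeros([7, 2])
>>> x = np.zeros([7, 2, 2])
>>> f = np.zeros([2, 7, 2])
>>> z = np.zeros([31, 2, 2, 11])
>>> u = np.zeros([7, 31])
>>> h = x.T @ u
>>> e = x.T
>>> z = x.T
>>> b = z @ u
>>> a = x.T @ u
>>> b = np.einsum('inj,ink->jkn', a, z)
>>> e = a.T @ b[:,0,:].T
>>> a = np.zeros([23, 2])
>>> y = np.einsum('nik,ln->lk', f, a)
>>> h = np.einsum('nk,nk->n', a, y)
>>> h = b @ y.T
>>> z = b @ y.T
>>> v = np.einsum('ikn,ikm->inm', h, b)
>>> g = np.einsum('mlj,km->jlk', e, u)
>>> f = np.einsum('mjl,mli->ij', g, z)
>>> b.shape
(31, 7, 2)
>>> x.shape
(7, 2, 2)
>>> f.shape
(23, 2)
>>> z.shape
(31, 7, 23)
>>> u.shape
(7, 31)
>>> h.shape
(31, 7, 23)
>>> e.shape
(31, 2, 31)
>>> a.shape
(23, 2)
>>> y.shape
(23, 2)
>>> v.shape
(31, 23, 2)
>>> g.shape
(31, 2, 7)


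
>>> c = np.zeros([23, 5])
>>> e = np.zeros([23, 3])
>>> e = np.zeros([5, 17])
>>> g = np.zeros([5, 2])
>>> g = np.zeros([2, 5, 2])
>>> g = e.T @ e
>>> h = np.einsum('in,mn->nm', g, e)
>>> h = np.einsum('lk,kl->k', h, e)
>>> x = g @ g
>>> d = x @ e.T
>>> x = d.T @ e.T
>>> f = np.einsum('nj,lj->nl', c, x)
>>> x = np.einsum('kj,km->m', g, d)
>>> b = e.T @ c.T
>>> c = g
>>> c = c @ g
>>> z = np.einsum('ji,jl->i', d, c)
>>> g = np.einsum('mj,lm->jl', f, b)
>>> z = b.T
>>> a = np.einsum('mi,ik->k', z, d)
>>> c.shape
(17, 17)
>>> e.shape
(5, 17)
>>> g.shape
(5, 17)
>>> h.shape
(5,)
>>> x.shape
(5,)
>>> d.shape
(17, 5)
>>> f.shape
(23, 5)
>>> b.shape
(17, 23)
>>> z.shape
(23, 17)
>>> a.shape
(5,)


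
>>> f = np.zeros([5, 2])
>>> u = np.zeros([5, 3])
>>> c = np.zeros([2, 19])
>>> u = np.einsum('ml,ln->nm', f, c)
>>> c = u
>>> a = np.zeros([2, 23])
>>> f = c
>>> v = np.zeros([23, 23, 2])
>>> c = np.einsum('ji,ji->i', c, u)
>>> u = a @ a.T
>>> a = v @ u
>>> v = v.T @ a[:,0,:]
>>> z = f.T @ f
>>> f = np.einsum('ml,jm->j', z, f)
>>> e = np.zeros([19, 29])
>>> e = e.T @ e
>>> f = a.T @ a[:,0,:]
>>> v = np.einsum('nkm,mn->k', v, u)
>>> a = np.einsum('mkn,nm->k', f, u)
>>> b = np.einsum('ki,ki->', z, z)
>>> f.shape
(2, 23, 2)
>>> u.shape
(2, 2)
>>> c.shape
(5,)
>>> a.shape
(23,)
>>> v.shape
(23,)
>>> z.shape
(5, 5)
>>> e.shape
(29, 29)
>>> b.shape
()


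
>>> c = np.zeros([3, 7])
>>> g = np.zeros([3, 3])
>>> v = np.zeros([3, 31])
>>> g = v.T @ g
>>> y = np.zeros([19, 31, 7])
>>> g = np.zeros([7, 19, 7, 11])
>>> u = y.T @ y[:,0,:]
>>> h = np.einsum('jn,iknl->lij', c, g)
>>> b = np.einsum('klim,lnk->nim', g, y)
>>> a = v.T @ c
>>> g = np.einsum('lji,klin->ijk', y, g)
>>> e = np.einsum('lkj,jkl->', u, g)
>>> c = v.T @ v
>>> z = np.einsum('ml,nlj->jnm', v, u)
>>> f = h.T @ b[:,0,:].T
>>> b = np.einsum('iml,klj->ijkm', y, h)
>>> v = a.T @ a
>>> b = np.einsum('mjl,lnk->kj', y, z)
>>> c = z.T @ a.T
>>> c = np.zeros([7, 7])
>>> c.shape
(7, 7)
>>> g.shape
(7, 31, 7)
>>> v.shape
(7, 7)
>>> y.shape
(19, 31, 7)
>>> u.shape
(7, 31, 7)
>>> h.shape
(11, 7, 3)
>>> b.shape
(3, 31)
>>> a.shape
(31, 7)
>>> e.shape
()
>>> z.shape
(7, 7, 3)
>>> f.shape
(3, 7, 31)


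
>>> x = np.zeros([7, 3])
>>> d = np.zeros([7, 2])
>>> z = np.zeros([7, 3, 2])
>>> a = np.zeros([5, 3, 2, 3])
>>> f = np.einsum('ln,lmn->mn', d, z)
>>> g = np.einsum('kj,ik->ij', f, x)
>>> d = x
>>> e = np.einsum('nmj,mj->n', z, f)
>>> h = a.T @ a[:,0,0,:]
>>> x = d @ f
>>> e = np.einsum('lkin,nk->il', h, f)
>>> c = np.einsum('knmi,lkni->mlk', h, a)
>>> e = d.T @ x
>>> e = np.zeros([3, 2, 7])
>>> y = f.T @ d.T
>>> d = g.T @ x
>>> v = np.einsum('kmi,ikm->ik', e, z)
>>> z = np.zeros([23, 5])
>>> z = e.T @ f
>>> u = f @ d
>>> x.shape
(7, 2)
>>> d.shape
(2, 2)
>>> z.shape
(7, 2, 2)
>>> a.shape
(5, 3, 2, 3)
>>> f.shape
(3, 2)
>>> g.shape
(7, 2)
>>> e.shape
(3, 2, 7)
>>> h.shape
(3, 2, 3, 3)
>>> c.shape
(3, 5, 3)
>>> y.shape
(2, 7)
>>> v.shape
(7, 3)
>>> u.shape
(3, 2)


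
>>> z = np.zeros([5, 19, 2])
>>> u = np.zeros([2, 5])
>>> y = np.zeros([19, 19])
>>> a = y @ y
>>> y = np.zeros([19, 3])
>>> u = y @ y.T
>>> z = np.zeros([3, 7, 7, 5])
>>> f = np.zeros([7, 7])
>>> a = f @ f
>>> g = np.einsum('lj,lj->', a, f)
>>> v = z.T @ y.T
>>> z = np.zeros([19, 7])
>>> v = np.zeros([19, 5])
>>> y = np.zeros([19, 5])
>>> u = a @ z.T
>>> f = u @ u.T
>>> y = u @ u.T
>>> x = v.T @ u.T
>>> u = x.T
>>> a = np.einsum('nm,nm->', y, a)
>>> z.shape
(19, 7)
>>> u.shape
(7, 5)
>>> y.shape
(7, 7)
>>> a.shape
()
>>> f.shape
(7, 7)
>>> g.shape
()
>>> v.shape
(19, 5)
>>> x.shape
(5, 7)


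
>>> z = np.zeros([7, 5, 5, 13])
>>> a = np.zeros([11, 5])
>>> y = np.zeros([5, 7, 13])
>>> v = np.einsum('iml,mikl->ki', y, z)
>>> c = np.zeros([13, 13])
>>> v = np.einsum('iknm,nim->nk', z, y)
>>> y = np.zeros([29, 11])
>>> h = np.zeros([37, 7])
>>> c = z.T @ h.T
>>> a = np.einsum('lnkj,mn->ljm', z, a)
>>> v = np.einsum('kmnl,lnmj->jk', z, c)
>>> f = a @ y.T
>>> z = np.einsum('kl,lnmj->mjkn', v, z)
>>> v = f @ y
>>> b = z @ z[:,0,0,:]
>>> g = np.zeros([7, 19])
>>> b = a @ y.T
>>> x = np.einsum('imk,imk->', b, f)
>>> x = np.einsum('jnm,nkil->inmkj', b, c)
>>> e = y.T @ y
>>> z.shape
(5, 13, 37, 5)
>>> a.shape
(7, 13, 11)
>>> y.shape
(29, 11)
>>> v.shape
(7, 13, 11)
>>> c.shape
(13, 5, 5, 37)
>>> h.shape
(37, 7)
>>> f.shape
(7, 13, 29)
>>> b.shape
(7, 13, 29)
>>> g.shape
(7, 19)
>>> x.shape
(5, 13, 29, 5, 7)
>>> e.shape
(11, 11)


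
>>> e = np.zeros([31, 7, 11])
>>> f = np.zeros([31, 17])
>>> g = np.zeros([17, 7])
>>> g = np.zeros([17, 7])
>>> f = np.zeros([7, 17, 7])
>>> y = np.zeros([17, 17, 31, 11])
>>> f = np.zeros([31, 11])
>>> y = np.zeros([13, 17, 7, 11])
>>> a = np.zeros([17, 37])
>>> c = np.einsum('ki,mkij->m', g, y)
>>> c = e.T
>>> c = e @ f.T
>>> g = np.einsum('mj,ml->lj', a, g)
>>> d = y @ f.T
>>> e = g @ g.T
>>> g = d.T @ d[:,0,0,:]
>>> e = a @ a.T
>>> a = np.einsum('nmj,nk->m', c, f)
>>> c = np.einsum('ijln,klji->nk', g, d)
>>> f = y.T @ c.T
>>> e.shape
(17, 17)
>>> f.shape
(11, 7, 17, 31)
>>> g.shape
(31, 7, 17, 31)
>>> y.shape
(13, 17, 7, 11)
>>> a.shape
(7,)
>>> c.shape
(31, 13)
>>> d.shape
(13, 17, 7, 31)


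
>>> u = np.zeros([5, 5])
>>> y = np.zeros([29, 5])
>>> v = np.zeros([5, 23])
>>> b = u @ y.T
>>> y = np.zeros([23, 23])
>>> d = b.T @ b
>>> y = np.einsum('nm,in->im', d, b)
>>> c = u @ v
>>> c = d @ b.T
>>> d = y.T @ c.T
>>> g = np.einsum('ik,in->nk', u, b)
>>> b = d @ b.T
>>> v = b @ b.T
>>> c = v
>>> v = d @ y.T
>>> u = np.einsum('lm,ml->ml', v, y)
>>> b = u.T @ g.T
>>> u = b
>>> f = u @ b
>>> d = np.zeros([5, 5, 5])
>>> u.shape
(29, 29)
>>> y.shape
(5, 29)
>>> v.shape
(29, 5)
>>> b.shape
(29, 29)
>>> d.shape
(5, 5, 5)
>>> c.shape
(29, 29)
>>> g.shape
(29, 5)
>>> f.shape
(29, 29)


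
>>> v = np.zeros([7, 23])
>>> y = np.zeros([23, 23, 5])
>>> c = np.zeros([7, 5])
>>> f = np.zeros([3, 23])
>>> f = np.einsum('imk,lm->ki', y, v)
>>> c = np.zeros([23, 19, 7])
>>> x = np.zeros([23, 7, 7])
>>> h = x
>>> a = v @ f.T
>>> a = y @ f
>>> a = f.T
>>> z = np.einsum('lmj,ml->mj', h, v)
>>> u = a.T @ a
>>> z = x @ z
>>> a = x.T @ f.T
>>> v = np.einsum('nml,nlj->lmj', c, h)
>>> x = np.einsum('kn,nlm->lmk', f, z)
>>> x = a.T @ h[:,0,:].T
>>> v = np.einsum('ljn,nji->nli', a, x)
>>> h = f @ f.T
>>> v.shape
(5, 7, 23)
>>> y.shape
(23, 23, 5)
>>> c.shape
(23, 19, 7)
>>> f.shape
(5, 23)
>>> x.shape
(5, 7, 23)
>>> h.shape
(5, 5)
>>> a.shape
(7, 7, 5)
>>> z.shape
(23, 7, 7)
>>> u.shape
(5, 5)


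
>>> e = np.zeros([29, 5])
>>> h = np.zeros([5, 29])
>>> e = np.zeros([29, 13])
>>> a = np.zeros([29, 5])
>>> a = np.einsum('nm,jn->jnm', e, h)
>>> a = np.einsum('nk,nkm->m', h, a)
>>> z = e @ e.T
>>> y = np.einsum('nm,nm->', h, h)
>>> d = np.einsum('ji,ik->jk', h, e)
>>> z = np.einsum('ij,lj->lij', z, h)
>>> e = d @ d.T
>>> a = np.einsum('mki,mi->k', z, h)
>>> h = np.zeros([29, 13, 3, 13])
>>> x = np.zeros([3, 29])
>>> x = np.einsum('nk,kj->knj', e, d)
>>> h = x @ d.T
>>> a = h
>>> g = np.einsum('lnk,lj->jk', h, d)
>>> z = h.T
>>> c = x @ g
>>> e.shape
(5, 5)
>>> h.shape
(5, 5, 5)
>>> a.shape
(5, 5, 5)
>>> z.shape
(5, 5, 5)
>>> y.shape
()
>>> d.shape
(5, 13)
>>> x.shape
(5, 5, 13)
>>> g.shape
(13, 5)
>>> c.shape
(5, 5, 5)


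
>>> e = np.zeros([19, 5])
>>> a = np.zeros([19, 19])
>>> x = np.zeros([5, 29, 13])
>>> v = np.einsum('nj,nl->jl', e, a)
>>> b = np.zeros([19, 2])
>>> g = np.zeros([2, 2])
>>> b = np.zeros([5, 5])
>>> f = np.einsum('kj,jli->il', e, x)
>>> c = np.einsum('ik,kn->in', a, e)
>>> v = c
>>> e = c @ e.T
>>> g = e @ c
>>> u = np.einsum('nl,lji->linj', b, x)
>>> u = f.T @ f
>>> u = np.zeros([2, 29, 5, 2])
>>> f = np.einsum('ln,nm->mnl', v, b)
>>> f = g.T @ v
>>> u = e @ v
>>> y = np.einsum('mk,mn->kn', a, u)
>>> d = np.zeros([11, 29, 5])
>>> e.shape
(19, 19)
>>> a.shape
(19, 19)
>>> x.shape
(5, 29, 13)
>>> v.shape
(19, 5)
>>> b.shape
(5, 5)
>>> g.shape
(19, 5)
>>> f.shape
(5, 5)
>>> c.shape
(19, 5)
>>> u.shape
(19, 5)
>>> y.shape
(19, 5)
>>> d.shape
(11, 29, 5)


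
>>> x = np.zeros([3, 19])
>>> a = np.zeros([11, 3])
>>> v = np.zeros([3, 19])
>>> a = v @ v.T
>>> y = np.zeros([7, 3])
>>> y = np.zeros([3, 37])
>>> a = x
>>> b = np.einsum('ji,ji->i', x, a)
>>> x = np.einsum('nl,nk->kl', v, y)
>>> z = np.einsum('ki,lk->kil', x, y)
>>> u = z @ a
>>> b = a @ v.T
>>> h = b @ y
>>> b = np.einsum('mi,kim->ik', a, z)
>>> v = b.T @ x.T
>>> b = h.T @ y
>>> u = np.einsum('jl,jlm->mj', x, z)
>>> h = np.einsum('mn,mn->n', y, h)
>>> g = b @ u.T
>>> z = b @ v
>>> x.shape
(37, 19)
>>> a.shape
(3, 19)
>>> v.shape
(37, 37)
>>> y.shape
(3, 37)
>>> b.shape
(37, 37)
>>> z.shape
(37, 37)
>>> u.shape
(3, 37)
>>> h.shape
(37,)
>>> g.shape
(37, 3)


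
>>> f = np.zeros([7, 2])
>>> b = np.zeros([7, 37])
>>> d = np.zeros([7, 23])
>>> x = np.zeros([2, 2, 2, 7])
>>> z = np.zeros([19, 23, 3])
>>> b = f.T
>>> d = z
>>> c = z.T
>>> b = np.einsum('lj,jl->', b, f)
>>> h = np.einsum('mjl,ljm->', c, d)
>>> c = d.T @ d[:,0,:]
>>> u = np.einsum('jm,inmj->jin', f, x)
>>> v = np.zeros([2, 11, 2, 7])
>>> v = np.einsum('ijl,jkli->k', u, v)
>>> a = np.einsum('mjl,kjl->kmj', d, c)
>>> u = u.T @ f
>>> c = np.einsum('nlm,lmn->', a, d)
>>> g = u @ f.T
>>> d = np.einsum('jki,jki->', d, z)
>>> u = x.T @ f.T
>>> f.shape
(7, 2)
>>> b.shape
()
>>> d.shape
()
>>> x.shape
(2, 2, 2, 7)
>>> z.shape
(19, 23, 3)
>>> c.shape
()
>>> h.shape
()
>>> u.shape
(7, 2, 2, 7)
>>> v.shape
(11,)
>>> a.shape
(3, 19, 23)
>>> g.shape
(2, 2, 7)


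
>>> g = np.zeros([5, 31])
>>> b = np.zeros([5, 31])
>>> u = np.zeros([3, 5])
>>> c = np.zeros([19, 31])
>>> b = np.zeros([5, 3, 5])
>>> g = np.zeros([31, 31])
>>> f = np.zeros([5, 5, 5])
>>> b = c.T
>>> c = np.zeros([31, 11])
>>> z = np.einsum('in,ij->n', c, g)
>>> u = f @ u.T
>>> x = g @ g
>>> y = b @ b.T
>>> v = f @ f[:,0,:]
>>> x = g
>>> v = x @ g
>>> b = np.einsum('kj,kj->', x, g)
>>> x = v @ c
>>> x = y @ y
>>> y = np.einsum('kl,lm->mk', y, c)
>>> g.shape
(31, 31)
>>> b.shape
()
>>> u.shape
(5, 5, 3)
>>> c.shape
(31, 11)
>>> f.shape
(5, 5, 5)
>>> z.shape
(11,)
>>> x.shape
(31, 31)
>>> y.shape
(11, 31)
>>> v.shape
(31, 31)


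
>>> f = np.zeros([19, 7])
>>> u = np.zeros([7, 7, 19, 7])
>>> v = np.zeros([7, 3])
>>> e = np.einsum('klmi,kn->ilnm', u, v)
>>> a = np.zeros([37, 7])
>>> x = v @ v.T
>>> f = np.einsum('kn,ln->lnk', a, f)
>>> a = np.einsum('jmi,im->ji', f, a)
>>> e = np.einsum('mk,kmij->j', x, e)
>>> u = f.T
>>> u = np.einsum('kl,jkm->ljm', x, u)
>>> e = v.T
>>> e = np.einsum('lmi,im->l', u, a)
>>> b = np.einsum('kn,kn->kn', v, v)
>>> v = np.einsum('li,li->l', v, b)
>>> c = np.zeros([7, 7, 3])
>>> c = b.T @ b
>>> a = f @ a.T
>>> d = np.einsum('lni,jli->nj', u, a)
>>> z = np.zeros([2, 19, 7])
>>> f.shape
(19, 7, 37)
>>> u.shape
(7, 37, 19)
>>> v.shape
(7,)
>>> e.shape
(7,)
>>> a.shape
(19, 7, 19)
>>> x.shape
(7, 7)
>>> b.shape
(7, 3)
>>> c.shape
(3, 3)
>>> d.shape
(37, 19)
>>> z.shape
(2, 19, 7)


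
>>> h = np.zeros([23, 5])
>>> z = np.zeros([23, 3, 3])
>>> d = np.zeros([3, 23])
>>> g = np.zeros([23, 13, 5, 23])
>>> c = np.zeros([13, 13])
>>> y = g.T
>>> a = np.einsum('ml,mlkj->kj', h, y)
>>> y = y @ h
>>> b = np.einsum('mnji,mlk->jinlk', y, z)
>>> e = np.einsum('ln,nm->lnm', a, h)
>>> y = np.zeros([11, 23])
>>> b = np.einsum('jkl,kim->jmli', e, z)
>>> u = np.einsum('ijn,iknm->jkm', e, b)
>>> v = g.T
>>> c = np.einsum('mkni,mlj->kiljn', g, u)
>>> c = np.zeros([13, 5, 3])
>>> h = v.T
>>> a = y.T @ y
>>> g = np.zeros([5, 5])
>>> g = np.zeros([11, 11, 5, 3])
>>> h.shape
(23, 13, 5, 23)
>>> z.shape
(23, 3, 3)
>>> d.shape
(3, 23)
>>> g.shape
(11, 11, 5, 3)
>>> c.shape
(13, 5, 3)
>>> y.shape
(11, 23)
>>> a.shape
(23, 23)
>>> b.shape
(13, 3, 5, 3)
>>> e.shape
(13, 23, 5)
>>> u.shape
(23, 3, 3)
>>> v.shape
(23, 5, 13, 23)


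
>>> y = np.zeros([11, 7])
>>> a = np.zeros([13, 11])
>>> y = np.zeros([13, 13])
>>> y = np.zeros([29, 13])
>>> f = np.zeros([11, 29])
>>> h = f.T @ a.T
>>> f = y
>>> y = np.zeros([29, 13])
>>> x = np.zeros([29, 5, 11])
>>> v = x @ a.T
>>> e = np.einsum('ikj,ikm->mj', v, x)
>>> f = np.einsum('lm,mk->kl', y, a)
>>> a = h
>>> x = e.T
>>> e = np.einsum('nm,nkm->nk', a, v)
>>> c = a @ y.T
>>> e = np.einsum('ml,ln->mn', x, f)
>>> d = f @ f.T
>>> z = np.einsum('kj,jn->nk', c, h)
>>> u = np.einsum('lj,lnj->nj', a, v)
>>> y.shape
(29, 13)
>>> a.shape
(29, 13)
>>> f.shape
(11, 29)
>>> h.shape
(29, 13)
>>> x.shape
(13, 11)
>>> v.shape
(29, 5, 13)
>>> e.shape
(13, 29)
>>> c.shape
(29, 29)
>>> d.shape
(11, 11)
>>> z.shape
(13, 29)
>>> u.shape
(5, 13)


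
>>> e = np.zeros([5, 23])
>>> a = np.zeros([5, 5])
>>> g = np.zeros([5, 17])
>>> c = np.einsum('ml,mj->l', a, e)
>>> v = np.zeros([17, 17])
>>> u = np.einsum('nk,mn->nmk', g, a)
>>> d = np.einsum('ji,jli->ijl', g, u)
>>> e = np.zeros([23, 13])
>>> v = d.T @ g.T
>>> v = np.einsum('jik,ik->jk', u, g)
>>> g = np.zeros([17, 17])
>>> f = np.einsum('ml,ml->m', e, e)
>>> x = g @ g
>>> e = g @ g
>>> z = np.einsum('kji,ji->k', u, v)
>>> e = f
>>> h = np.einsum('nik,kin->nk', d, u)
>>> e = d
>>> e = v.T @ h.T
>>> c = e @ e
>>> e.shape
(17, 17)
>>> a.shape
(5, 5)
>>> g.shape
(17, 17)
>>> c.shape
(17, 17)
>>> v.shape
(5, 17)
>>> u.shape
(5, 5, 17)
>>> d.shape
(17, 5, 5)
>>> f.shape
(23,)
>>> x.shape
(17, 17)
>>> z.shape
(5,)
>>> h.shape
(17, 5)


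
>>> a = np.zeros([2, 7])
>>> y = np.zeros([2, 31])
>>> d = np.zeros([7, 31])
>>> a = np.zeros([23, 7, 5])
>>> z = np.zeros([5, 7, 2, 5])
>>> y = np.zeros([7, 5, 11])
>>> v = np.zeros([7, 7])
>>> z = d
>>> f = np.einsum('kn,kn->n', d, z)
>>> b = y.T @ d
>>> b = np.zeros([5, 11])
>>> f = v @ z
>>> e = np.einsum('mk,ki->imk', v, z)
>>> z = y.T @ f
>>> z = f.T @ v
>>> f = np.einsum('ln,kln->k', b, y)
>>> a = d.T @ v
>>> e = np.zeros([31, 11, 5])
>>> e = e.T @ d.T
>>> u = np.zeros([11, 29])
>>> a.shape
(31, 7)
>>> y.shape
(7, 5, 11)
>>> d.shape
(7, 31)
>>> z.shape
(31, 7)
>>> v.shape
(7, 7)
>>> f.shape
(7,)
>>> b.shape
(5, 11)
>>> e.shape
(5, 11, 7)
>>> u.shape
(11, 29)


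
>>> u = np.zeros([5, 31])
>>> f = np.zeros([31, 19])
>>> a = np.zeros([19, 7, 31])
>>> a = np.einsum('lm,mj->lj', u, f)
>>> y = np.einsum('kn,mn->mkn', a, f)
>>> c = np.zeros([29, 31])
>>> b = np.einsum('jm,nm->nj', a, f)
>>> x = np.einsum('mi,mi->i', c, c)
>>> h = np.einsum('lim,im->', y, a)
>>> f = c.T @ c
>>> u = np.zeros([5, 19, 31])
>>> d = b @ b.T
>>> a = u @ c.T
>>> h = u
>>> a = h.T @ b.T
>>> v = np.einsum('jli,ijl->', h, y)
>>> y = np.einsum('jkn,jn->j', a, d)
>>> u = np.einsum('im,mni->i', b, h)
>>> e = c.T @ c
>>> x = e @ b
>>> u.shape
(31,)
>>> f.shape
(31, 31)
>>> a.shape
(31, 19, 31)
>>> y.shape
(31,)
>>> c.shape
(29, 31)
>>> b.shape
(31, 5)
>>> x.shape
(31, 5)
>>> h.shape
(5, 19, 31)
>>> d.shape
(31, 31)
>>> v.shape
()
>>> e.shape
(31, 31)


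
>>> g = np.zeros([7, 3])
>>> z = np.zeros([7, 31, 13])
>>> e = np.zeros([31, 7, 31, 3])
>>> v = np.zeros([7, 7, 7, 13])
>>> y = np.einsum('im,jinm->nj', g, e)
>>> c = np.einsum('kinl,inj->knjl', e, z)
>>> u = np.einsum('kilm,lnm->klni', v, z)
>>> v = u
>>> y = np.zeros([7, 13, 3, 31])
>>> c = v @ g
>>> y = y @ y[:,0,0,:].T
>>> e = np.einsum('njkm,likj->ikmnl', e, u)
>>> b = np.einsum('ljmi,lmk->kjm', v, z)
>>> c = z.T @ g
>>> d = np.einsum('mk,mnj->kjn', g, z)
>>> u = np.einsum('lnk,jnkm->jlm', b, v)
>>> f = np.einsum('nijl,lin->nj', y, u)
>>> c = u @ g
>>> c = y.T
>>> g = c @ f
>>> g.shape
(7, 3, 13, 3)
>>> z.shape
(7, 31, 13)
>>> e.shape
(7, 31, 3, 31, 7)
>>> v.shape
(7, 7, 31, 7)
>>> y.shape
(7, 13, 3, 7)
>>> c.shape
(7, 3, 13, 7)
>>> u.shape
(7, 13, 7)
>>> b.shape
(13, 7, 31)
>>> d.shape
(3, 13, 31)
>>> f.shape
(7, 3)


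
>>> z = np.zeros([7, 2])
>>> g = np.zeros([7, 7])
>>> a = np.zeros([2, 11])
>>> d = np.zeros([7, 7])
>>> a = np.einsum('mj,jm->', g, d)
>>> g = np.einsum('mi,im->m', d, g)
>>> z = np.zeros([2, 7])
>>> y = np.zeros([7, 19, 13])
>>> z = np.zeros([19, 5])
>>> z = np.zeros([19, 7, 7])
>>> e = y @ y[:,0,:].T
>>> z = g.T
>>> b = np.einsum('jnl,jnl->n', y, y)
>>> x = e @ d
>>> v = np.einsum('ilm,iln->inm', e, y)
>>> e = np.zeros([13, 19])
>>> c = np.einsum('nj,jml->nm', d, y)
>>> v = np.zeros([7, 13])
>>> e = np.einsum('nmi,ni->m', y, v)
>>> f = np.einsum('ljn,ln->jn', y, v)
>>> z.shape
(7,)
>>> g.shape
(7,)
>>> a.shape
()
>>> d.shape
(7, 7)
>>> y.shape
(7, 19, 13)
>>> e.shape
(19,)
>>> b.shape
(19,)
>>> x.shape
(7, 19, 7)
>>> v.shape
(7, 13)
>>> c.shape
(7, 19)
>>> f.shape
(19, 13)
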